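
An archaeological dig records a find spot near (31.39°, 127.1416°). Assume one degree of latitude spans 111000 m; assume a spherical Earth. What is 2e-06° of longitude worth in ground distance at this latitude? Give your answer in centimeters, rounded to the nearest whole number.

2e-06° of longitude at 31.39° is 2e-06 × 111000 × cos 31.39° ≈ 2e-06 × 94754.2 = 0.189508 m.
That is 0.189508 m = 18.951 cm.

19 centimeters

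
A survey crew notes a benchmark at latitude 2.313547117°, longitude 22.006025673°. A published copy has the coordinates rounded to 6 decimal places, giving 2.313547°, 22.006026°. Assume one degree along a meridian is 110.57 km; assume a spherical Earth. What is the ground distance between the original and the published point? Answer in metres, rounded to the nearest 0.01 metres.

Δlat = 2.313547117 − 2.313547 = +0.000000117°; Δlon = 22.006025673 − 22.006026 = -0.000000327°.
North–south shift: 0.000000117 × 110570 = 0.0129367 m.
East–west at this latitude: -0.000000327° × 110570 × cos 2.31355° ≈ -0.000000327 × 110480 = -0.0361269 m.
Distance: √(0.0129367² + 0.0361269²) ≈ 0.0383733 m.

0.04 metres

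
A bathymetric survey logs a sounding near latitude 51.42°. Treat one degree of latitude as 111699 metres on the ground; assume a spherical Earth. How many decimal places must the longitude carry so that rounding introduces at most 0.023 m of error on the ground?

At 51.42° one degree of longitude covers 111699 × cos 51.42° ≈ 111699 × 0.6236 ≈ 69656.3 m.
Rounding to N decimal places gives at most 0.5 × 10⁻ᴺ degrees of error, i.e. 0.5 × 10⁻ᴺ × 69656.3 m.
Setting 34828.1 × 10⁻ᴺ ≤ 0.023 gives 10ᴺ ≥ 1.514e+06, i.e. N ≥ 6.18.
N = 6 would give 0.0348 m (too coarse); N = 7 gives 0.00348 m ≤ 0.023 m.

7 decimal places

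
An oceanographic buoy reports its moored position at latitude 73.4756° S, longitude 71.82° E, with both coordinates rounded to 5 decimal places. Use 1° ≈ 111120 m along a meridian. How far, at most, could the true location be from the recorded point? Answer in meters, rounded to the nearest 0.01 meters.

Rounding to 5 decimal places leaves each coordinate within ±5e-06° of the true value.
N–S: 5e-06° × 111120 m/° = 0.5556 m.
East–west component at 73.4756°: 5e-06° × 111120 × cos 73.4756° ≈ 5e-06 × 31605.2 ≈ 0.158026 m.
The two errors are perpendicular, so the maximum displacement is √(0.5556² + 0.158026²) ≈ 0.577636 m.

0.58 meters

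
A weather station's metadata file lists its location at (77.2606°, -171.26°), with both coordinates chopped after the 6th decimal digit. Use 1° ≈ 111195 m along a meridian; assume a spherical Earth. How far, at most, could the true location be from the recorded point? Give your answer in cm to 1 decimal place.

11.4 cm

Truncating at 6 decimal places can drop up to a full unit in the last place, so each coordinate may be off by as much as 1e-06°.
North–south component: 1e-06° × 111195 = 0.111195 m.
East–west component at 77.2606°: 1e-06° × 111195 × cos 77.2606° ≈ 1e-06 × 24520.4 ≈ 0.0245204 m.
The two errors are perpendicular, so the maximum displacement is √(0.111195² + 0.0245204²) ≈ 0.113866 m.
That is 0.113866 m = 11.387 cm.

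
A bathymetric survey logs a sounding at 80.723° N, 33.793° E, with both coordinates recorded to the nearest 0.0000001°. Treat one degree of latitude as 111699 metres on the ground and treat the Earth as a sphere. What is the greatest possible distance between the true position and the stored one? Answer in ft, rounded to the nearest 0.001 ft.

Rounding to 7 decimal places leaves each coordinate within ±5e-08° of the true value.
North–south component: 5e-08° × 111699 = 0.00558495 m.
Longitude error → 5e-08 × 111699 × cos 80.723° = 5e-08 × 111699 × 0.1612 ≈ 0.000900337 m.
Combining orthogonally: (0.00558495² + 0.000900337²)^½ ≈ 0.00565706 m.
In feet: 0.00565706 m ÷ 0.3048 ≈ 0.01856 ft.

0.019 ft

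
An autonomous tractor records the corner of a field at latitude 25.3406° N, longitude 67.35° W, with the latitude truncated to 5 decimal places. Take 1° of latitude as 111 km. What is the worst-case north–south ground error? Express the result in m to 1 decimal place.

1.1 m

Truncating at 5 decimal places can drop up to a full unit in the last place, so the latitude may be off by as much as 1e-05°.
So the N–S error is at most 1e-05 × 111000 = 1.11 m.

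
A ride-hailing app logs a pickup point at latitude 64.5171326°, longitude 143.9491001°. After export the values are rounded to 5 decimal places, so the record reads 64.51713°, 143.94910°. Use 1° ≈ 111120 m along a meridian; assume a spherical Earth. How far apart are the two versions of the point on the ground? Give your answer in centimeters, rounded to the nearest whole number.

29 centimeters

Δlat = 64.5171326 − 64.51713 = +0.0000026°; Δlon = 143.9491001 − 143.94910 = +0.0000001°.
North–south shift: 0.0000026 × 111120 = 0.288912 m.
E–W at 64.5171°: 0.0000001° × 111120 × cos 64.5171° = 0.0000001 × 111120 × 0.4302 ≈ 0.00478084 m.
Distance: √(0.288912² + 0.00478084²) ≈ 0.288952 m.
That is 0.288952 m = 28.895 cm.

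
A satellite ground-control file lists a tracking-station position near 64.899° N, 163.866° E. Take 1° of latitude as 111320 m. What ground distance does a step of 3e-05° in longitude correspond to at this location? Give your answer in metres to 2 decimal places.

1.42 metres

One degree of longitude here spans 111320 × cos 64.899° = 111320 × 0.4242 ≈ 47223.6 m; 3e-05° of that is 1.41671 m.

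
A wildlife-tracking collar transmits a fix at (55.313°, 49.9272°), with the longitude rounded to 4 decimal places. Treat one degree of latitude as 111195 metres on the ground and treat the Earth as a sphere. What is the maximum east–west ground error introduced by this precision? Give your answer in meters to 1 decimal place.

Rounding to 4 decimal places leaves the longitude within ±5e-05° of the true value.
One degree of longitude at 55.313° is 111195 × cos 55.313° ≈ 111195 × 0.5691 = 63280.3 m.
Maximum E–W displacement: 5e-05 × 63280.3 = 3.16401 m.

3.2 meters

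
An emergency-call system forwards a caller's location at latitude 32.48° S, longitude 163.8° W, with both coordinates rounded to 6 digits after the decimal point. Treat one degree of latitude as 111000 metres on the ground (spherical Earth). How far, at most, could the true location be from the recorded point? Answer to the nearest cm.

Rounding to 6 decimal places leaves each coordinate within ±5e-07° of the true value.
N–S: 5e-07° × 111000 m/° = 0.0555 m.
Longitude error → 5e-07 × 111000 × cos 32.48° = 5e-07 × 111000 × 0.8436 ≈ 0.0468186 m.
Worst case both components are at the extreme and orthogonal: √(0.0555² + 0.0468186²) ≈ 0.0726102 m.
That is 0.0726102 m = 7.261 cm.

7 cm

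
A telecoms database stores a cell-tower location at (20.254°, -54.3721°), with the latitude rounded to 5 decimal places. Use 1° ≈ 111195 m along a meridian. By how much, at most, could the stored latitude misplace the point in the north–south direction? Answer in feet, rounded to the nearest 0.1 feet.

1.8 feet

Rounding to 5 decimal places leaves the latitude within ±5e-06° of the true value.
Along the meridian that is 5e-06° × 111195 m/° = 0.555975 m.
Converting: 0.555975 m × 3.2808 ft/m ≈ 1.8241 ft.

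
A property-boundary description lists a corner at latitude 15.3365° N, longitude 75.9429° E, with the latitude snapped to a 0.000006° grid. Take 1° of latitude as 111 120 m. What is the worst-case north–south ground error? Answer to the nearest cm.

With a 0.000006° grid the true value lies within half a step, ±0.000006°/2 = ±3e-06°, of the stored one.
So the N–S error is at most 3e-06 × 111120 = 0.33336 m.
That is 0.33336 m = 33.336 cm.

33 cm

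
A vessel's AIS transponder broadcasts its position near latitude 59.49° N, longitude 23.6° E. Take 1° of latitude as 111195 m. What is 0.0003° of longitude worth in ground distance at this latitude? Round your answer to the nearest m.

One degree of longitude here spans 111195 × cos 59.49° = 111195 × 0.5077 ≈ 56452.4 m; 0.0003° of that is 16.9357 m.

17 m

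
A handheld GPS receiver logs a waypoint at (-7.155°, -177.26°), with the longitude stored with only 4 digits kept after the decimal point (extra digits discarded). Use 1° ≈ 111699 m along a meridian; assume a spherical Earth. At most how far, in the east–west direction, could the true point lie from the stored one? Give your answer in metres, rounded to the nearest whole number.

Truncating at 4 decimal places can drop up to a full unit in the last place, so the longitude may be off by as much as 0.0001°.
At latitude 7.155° a degree of longitude spans 111699 m × cos 7.155° = 111699 × 0.9922 ≈ 110829 m.
So at most 0.0001° × 110829 ≈ 11.0829 m east–west.

11 metres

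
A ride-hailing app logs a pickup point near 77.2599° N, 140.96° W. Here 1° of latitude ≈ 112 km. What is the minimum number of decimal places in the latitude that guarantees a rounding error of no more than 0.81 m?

5 decimal places

One degree of latitude covers 112000 m.
N decimal places → at most half a unit in the last place, 0.5 × 10⁻ᴺ° = 112000/2 × 10⁻ᴺ m.
Need 0.5 × 112000 × 10⁻ᴺ ≤ 0.81 → 10⁻ᴺ ≤ 1.446e-05, so N ≥ 4.84.
N = 4 would give 5.6 m (too coarse); N = 5 gives 0.56 m ≤ 0.81 m.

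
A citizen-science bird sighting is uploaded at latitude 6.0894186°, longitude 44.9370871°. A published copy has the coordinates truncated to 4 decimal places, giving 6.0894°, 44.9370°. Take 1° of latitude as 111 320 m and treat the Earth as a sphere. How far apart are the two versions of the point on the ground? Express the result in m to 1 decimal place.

9.9 m

Δlat = 6.0894186 − 6.0894 = +0.0000186°; Δlon = 44.9370871 − 44.9370 = +0.0000871°.
N–S: 0.0000186° × 111320 m/° = 2.07055 m.
E–W at 6.0894°: 0.0000871° × 111320 × cos 6.0894° = 0.0000871 × 111320 × 0.9944 ≈ 9.64126 m.
Distance: √(2.07055² + 9.64126²) ≈ 9.86109 m.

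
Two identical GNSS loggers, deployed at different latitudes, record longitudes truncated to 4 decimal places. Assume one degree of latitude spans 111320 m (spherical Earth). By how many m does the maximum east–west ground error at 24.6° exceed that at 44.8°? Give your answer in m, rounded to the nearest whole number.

Truncating at 4 decimal places can drop up to a full unit in the last place, so the longitude may be off by as much as 0.0001°.
Error at 24.6° = 0.0001° × 111320 × cos 24.6° ≈ 11.132 × 0.9092 = 10.122 m.
At 44.8°: 0.0001° × 111320 × cos 44.8° = 0.0001 × 111320 × 0.7096 ≈ 7.8989 m.
So the lower-latitude error exceeds the higher by 10.122 − 7.8989 = 2.2227 m.

2 m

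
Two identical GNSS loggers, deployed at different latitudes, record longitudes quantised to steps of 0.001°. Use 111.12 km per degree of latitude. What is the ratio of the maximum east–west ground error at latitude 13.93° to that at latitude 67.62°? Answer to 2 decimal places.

With a 0.001° grid the true value lies within half a step, ±0.001°/2 = ±0.0005°, of the stored one.
At 13.93°: 0.0005° × 111120 × cos 13.93° = 0.0005 × 111120 × 0.9706 ≈ 53.926 m.
Error at 67.62° = 0.0005° × 111120 × cos 67.62° ≈ 55.56 × 0.3807 = 21.154 m.
Ratio: 53.926 / 21.154 = cos 13.93° / cos 67.62° ≈ 2.5492.

2.55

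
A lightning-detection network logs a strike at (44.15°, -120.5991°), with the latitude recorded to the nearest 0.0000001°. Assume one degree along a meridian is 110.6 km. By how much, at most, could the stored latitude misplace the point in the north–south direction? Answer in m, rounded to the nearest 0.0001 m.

0.0055 m

Rounding to 7 decimal places leaves the latitude within ±5e-08° of the true value.
Along the meridian that is 5e-08° × 110600 m/° = 0.00553 m.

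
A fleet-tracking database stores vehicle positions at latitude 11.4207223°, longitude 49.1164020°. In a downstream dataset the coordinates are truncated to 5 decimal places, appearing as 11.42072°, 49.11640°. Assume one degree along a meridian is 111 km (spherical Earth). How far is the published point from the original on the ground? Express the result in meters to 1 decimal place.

Δlat = 11.4207223 − 11.42072 = +0.0000023°; Δlon = 49.1164020 − 49.11640 = +0.0000020°.
North–south shift: 0.0000023 × 111000 = 0.2553 m.
East–west at this latitude: 0.0000020° × 111000 × cos 11.4207° ≈ 0.0000020 × 108802 = 0.217604 m.
Combined displacement = (0.2553² + 0.217604²)^½ ≈ 0.335455 m.

0.3 meters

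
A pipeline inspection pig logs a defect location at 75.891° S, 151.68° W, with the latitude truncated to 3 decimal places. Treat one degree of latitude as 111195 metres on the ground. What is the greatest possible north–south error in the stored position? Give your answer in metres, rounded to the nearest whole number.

Truncating at 3 decimal places can drop up to a full unit in the last place, so the latitude may be off by as much as 0.001°.
So the N–S error is at most 0.001 × 111195 = 111.195 m.

111 metres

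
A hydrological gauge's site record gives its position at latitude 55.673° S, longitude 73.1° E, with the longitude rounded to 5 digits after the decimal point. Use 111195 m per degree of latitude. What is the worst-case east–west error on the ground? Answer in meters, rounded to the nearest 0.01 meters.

Rounding to 5 decimal places leaves the longitude within ±5e-06° of the true value.
Parallels shrink by cos φ, so at 55.673° a degree of longitude is 111195 × 0.5639 ≈ 62704.6 m.
So at most 5e-06° × 62704.6 ≈ 0.313523 m east–west.

0.31 meters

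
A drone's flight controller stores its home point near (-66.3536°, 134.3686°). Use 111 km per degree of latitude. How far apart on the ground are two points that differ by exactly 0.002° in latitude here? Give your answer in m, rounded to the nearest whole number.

Along a meridian 0.002° is 0.002 × 111000 = 222 m.

222 m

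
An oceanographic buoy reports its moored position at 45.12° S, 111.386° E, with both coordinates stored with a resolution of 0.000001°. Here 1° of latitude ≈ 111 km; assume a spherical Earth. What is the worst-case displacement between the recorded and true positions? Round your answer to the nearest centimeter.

7 centimeters

With a 0.000001° grid the true value lies within half a step, ±0.000001°/2 = ±5e-07°, of the stored one.
Latitude error → 5e-07 × 111000 = 0.0555 m along the meridian.
East–west component at 45.12°: 5e-07° × 111000 × cos 45.12° ≈ 5e-07 × 78324.3 ≈ 0.0391621 m.
The two errors are perpendicular, so the maximum displacement is √(0.0555² + 0.0391621²) ≈ 0.0679259 m.
That is 0.0679259 m = 6.7926 cm.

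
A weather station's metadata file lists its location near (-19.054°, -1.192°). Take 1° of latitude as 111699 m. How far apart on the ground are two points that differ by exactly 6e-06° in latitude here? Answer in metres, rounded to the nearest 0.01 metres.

Along a meridian 6e-06° is 6e-06 × 111699 = 0.670194 m.

0.67 metres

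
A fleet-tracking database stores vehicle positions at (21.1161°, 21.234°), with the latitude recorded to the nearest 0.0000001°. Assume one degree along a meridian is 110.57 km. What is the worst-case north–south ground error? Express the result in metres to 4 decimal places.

0.0055 metres

Rounding to 7 decimal places leaves the latitude within ±5e-08° of the true value.
North–south distance: 5e-08° × 110570 m/° = 0.0055285 m.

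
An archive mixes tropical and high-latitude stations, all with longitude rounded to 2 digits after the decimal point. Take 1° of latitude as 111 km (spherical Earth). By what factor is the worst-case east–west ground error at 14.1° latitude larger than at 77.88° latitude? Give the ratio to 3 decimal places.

Rounding to 2 decimal places leaves the longitude within ±0.005° of the true value.
Error at 14.1° = 0.005° × 111000 × cos 14.1° ≈ 555 × 0.9699 = 538.28 m.
Error at 77.88° = 0.005° × 111000 × cos 77.88° ≈ 555 × 0.2100 = 116.53 m.
The ratio reduces to cos 14.1° / cos 77.88° = 0.9699/0.2100 ≈ 4.6193.

4.619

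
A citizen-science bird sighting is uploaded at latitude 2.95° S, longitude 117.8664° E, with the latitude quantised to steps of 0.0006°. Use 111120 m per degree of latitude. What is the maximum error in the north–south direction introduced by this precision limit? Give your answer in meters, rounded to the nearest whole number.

With a 0.0006° grid the true value lies within half a step, ±0.0006°/2 = ±0.0003°, of the stored one.
Along the meridian that is 0.0003° × 111120 m/° = 33.336 m.

33 meters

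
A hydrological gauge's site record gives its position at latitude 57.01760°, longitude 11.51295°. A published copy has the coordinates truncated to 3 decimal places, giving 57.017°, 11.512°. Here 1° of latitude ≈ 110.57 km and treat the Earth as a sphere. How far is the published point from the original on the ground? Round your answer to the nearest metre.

88 metres

The latitude changed by +0.00060° and the longitude by +0.00095°.
North–south shift: 0.00060 × 110570 = 66.342 m.
East–west at this latitude: 0.00095° × 110570 × cos 57.017° ≈ 0.00095 × 60193.2 = 57.1836 m.
Distance: √(66.342² + 57.1836²) ≈ 87.5855 m.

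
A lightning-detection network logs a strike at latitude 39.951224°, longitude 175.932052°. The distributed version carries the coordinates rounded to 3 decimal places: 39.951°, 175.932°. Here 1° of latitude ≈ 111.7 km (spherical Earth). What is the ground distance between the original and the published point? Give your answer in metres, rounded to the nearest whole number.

25 metres

The latitude changed by +0.000224° and the longitude by +0.000052°.
N–S: 0.000224° × 111700 m/° = 25.0208 m.
East–west at this latitude: 0.000052° × 111700 × cos 39.951° ≈ 0.000052 × 85628.5 = 4.45268 m.
Distance: √(25.0208² + 4.45268²) ≈ 25.4139 m.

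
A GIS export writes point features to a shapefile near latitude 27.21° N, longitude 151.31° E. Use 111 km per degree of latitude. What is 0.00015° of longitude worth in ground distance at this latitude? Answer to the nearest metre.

One degree of longitude here spans 111000 × cos 27.21° = 111000 × 0.8893 ≈ 98716.4 m; 0.00015° of that is 14.8075 m.

15 metres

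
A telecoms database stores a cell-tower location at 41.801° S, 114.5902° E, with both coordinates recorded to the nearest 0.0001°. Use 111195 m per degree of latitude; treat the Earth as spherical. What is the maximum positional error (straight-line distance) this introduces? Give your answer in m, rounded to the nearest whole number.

7 m

Rounding to 4 decimal places leaves each coordinate within ±5e-05° of the true value.
N–S: 5e-05° × 111195 m/° = 5.55975 m.
East–west component at 41.801°: 5e-05° × 111195 × cos 41.801° ≈ 5e-05 × 82891.9 ≈ 4.1446 m.
The two errors are perpendicular, so the maximum displacement is √(5.55975² + 4.1446²) ≈ 6.93459 m.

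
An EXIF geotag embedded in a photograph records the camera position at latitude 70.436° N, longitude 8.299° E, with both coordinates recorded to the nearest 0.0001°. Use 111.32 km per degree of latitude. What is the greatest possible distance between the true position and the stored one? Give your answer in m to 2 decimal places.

5.87 m

Rounding to 4 decimal places leaves each coordinate within ±5e-05° of the true value.
North–south component: 5e-05° × 111320 = 5.566 m.
Longitude error → 5e-05 × 111320 × cos 70.436° = 5e-05 × 111320 × 0.3349 ≈ 1.86383 m.
The two errors are perpendicular, so the maximum displacement is √(5.566² + 1.86383²) ≈ 5.86977 m.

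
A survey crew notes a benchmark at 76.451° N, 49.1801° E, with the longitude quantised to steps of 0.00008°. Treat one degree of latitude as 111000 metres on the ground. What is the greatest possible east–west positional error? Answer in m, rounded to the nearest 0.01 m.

1.04 m

With a 0.00008° grid the true value lies within half a step, ±0.00008°/2 = ±4e-05°, of the stored one.
Parallels shrink by cos φ, so at 76.451° a degree of longitude is 111000 × 0.2343 ≈ 26004.7 m.
So at most 4e-05° × 26004.7 ≈ 1.04019 m east–west.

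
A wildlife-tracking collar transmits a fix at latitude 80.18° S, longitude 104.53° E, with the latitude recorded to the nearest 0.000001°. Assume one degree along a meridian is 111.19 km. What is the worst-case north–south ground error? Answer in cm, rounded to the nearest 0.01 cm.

Rounding to 6 decimal places leaves the latitude within ±5e-07° of the true value.
Along the meridian that is 5e-07° × 111190 m/° = 0.055595 m.
That is 0.055595 m = 5.5595 cm.

5.56 cm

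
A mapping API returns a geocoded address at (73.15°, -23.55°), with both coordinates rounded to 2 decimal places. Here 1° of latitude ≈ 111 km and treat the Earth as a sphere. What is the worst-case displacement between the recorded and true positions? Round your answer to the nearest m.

Rounding to 2 decimal places leaves each coordinate within ±0.005° of the true value.
Latitude error → 0.005 × 111000 = 555 m along the meridian.
Longitude error → 0.005 × 111000 × cos 73.15° = 0.005 × 111000 × 0.2899 ≈ 160.876 m.
The two errors are perpendicular, so the maximum displacement is √(555² + 160.876²) ≈ 577.846 m.

578 m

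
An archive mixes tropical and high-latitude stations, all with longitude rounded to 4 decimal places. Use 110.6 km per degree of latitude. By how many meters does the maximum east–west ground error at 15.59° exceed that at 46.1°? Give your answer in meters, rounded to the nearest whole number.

Rounding to 4 decimal places leaves the longitude within ±5e-05° of the true value.
At 15.59°: 5e-05° × 110600 × cos 15.59° = 5e-05 × 110600 × 0.9632 ≈ 5.3265 m.
Error at 46.1° = 5e-05° × 110600 × cos 46.1° ≈ 5.53 × 0.6934 = 3.8345 m.
Difference: 5.3265 − 3.8345 = 1.492 m.

1 meters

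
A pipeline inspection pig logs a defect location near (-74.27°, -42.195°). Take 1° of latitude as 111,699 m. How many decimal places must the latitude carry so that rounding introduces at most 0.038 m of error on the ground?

One degree of latitude covers 111699 m.
With N decimal places the half-ulp bound is 0.5·10⁻ᴺ°, or 0.5·10⁻ᴺ × 111699 m on the ground.
Setting 55849.5 × 10⁻ᴺ ≤ 0.038 gives 10ᴺ ≥ 1.47e+06, i.e. N ≥ 6.17.
N = 6 would give 0.0558 m (too coarse); N = 7 gives 0.00558 m ≤ 0.038 m.

7 decimal places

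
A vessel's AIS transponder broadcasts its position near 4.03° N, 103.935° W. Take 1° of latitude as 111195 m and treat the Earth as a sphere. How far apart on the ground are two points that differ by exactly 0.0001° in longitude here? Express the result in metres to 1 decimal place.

0.0001° of longitude at 4.03° is 0.0001 × 111195 × cos 4.03° ≈ 0.0001 × 110920 = 11.092 m.

11.1 metres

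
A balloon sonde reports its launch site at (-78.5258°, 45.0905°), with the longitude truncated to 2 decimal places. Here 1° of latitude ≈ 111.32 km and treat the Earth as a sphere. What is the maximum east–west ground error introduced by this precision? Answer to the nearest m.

221 m

Truncating at 2 decimal places can drop up to a full unit in the last place, so the longitude may be off by as much as 0.01°.
Parallels shrink by cos φ, so at 78.5258° a degree of longitude is 111320 × 0.1989 ≈ 22144.5 m.
So at most 0.01° × 22144.5 ≈ 221.445 m east–west.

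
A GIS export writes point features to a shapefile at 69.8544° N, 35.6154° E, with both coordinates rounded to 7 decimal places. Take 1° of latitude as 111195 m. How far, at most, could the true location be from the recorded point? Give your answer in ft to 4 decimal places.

0.0193 ft

Rounding to 7 decimal places leaves each coordinate within ±5e-08° of the true value.
North–south component: 5e-08° × 111195 = 0.00555975 m.
Longitude error → 5e-08 × 111195 × cos 69.8544° = 5e-08 × 111195 × 0.3444 ≈ 0.00191482 m.
Combining orthogonally: (0.00555975² + 0.00191482²)^½ ≈ 0.00588025 m.
In feet: 0.00588025 m ÷ 0.3048 ≈ 0.019292 ft.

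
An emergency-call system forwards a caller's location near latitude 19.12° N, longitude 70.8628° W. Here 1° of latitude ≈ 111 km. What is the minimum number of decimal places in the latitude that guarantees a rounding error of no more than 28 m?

One degree of latitude covers 111000 m.
N decimal places → at most half a unit in the last place, 0.5 × 10⁻ᴺ° = 111000/2 × 10⁻ᴺ m.
Setting 55500 × 10⁻ᴺ ≤ 28 gives 10ᴺ ≥ 1982, i.e. N ≥ 3.30.
N = 3 would give 55.5 m (too coarse); N = 4 gives 5.55 m ≤ 28 m.

4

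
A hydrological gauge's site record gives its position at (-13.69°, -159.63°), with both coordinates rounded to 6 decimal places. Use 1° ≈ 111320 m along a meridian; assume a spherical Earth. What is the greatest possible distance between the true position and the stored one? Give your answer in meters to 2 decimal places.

Rounding to 6 decimal places leaves each coordinate within ±5e-07° of the true value.
Latitude error → 5e-07 × 111320 = 0.05566 m along the meridian.
E–W at 13.69°: 5e-07° × 111320 × cos 13.69° = 5e-07 × 111320 × 0.9716 ≈ 0.0540787 m.
The two errors are perpendicular, so the maximum displacement is √(0.05566² + 0.0540787²) ≈ 0.0776051 m.

0.08 meters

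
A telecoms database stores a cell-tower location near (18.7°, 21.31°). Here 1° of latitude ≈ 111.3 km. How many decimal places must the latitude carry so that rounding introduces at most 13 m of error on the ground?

One degree of latitude covers 111300 m.
With N decimal places the half-ulp bound is 0.5·10⁻ᴺ°, or 0.5·10⁻ᴺ × 111300 m on the ground.
Setting 55650 × 10⁻ᴺ ≤ 13 gives 10ᴺ ≥ 4281, i.e. N ≥ 3.63.
N = 3 would give 55.6 m (too coarse); N = 4 gives 5.57 m ≤ 13 m.

4 decimal places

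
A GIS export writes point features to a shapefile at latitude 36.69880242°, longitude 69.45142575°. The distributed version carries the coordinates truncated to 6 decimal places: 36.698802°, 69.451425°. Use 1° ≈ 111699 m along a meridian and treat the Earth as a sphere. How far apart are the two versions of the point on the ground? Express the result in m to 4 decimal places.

0.0819 m

Δlat = 36.69880242 − 36.698802 = +0.00000042°; Δlon = 69.45142575 − 69.451425 = +0.00000075°.
N–S: 0.00000042° × 111699 m/° = 0.0469136 m.
E–W at 36.6988°: 0.00000075° × 111699 × cos 36.6988° = 0.00000075 × 111699 × 0.8018 ≈ 0.0671692 m.
Hypotenuse of the two orthogonal shifts: √(0.0469136² + 0.0671692²) = 0.0819304 m.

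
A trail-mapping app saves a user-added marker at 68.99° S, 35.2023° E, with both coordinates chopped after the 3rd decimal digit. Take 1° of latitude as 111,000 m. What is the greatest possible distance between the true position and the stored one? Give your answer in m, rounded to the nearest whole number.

118 m

Truncating at 3 decimal places can drop up to a full unit in the last place, so each coordinate may be off by as much as 0.001°.
Latitude error → 0.001 × 111000 = 111 m along the meridian.
Longitude error → 0.001 × 111000 × cos 68.99° = 0.001 × 111000 × 0.3585 ≈ 39.7969 m.
The two errors are perpendicular, so the maximum displacement is √(111² + 39.7969²) ≈ 117.919 m.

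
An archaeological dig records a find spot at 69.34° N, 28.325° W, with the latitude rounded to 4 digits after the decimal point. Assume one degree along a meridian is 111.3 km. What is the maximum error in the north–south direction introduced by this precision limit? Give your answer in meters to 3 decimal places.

Rounding to 4 decimal places leaves the latitude within ±5e-05° of the true value.
North–south distance: 5e-05° × 111300 m/° = 5.565 m.

5.565 meters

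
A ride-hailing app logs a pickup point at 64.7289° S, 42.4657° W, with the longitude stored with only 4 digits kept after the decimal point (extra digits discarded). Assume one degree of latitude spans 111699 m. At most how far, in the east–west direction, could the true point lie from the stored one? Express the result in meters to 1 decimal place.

4.8 meters

Truncating at 4 decimal places can drop up to a full unit in the last place, so the longitude may be off by as much as 0.0001°.
Parallels shrink by cos φ, so at 64.7289° a degree of longitude is 111699 × 0.4269 ≈ 47684.5 m.
So at most 0.0001° × 47684.5 ≈ 4.76845 m east–west.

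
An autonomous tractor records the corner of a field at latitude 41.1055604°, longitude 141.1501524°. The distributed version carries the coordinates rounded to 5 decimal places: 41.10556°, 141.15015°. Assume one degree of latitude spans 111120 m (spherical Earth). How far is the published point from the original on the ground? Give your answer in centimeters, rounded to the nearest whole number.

Δlat = 41.1055604 − 41.10556 = +0.0000004°; Δlon = 141.1501524 − 141.15015 = +0.0000024°.
N–S: 0.0000004° × 111120 m/° = 0.044448 m.
E–W at 41.1056°: 0.0000024° × 111120 × cos 41.1056° = 0.0000024 × 111120 × 0.7535 ≈ 0.200949 m.
Hypotenuse of the two orthogonal shifts: √(0.044448² + 0.200949²) = 0.205806 m.
That is 0.205806 m = 20.581 cm.

21 centimeters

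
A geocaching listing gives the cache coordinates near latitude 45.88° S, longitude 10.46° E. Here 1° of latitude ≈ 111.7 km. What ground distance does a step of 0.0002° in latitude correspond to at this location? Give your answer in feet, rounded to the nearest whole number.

0.0002° × 111700 m/° = 22.34 m.
Converting: 22.34 m × 3.2808 ft/m ≈ 73.294 ft.

73 feet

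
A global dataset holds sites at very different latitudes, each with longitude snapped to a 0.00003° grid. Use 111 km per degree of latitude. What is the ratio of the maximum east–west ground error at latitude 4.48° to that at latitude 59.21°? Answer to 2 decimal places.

1.95

With a 0.00003° grid the true value lies within half a step, ±0.00003°/2 = ±1.5e-05°, of the stored one.
Error at 4.48° = 1.5e-05° × 111000 × cos 4.48° ≈ 1.665 × 0.9969 = 1.6599 m.
Error at 59.21° = 1.5e-05° × 111000 × cos 59.21° ≈ 1.665 × 0.5119 = 0.8523 m.
The ratio reduces to cos 4.48° / cos 59.21° = 0.9969/0.5119 ≈ 1.9476.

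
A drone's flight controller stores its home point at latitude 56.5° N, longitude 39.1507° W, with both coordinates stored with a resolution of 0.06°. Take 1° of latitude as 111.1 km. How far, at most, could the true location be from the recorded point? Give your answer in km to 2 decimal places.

With a 0.06° grid the true value lies within half a step, ±0.06°/2 = ±0.03°, of the stored one.
N–S: 0.03° × 111100 m/° = 3333 m.
E–W at 56.5°: 0.03° × 111100 × cos 56.5° = 0.03 × 111100 × 0.5519 ≈ 1839.61 m.
The two errors are perpendicular, so the maximum displacement is √(3333² + 1839.61²) ≈ 3806.97 m.
That is 3806.97 m = 3.807 km.

3.81 km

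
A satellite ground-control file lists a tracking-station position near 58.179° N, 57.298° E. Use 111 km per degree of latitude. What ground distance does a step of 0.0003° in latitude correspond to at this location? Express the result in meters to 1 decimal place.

0.0003° × 111000 m/° = 33.3 m.

33.3 meters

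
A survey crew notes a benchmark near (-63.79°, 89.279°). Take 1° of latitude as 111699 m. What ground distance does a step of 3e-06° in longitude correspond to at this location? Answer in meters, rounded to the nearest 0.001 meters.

0.148 meters

One degree of longitude here spans 111699 × cos 63.79° = 111699 × 0.4417 ≈ 49333.3 m; 3e-06° of that is 0.148 m.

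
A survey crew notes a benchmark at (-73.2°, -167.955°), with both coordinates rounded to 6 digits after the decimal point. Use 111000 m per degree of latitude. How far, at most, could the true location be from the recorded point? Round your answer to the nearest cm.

Rounding to 6 decimal places leaves each coordinate within ±5e-07° of the true value.
N–S: 5e-07° × 111000 m/° = 0.0555 m.
East–west component at 73.2°: 5e-07° × 111000 × cos 73.2° ≈ 5e-07 × 32082.5 ≈ 0.0160413 m.
Combining orthogonally: (0.0555² + 0.0160413²)^½ ≈ 0.0577717 m.
That is 0.0577717 m = 5.7772 cm.

6 cm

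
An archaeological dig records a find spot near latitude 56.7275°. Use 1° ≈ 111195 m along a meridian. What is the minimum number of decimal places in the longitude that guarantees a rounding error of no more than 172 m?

3 decimal places

At 56.7275° one degree of longitude covers 111195 × cos 56.7275° ≈ 111195 × 0.5486 ≈ 61004 m.
Rounding to N decimal places gives at most 0.5 × 10⁻ᴺ degrees of error, i.e. 0.5 × 10⁻ᴺ × 61004 m.
Setting 30502 × 10⁻ᴺ ≤ 172 gives 10ᴺ ≥ 177.3, i.e. N ≥ 2.25.
So 3 decimal places suffice (30.5 m); 2 would allow up to 305 m.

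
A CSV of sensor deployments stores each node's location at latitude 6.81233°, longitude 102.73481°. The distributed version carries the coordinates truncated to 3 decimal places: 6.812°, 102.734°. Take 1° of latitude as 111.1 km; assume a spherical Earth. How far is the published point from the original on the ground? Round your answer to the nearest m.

97 m

The latitude changed by +0.00033° and the longitude by +0.00081°.
North–south shift: 0.00033 × 111100 = 36.663 m.
E–W at 6.812°: 0.00081° × 111100 × cos 6.812° = 0.00081 × 111100 × 0.9929 ≈ 89.3557 m.
Hypotenuse of the two orthogonal shifts: √(36.663² + 89.3557²) = 96.5848 m.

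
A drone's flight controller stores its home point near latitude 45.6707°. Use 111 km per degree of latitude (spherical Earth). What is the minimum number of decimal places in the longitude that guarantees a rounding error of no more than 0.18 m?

At 45.6707° one degree of longitude covers 111000 × cos 45.6707° ≈ 111000 × 0.6988 ≈ 77564.7 m.
With N decimal places the half-ulp bound is 0.5·10⁻ᴺ°, or 0.5·10⁻ᴺ × 77564.7 m on the ground.
Setting 38782.4 × 10⁻ᴺ ≤ 0.18 gives 10ᴺ ≥ 2.155e+05, i.e. N ≥ 5.33.
N = 5 would give 0.388 m (too coarse); N = 6 gives 0.0388 m ≤ 0.18 m.

6 decimal places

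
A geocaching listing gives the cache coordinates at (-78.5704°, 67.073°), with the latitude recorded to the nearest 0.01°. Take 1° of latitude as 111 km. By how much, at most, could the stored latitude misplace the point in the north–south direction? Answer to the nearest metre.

Rounding to 2 decimal places leaves the latitude within ±0.005° of the true value.
So the N–S error is at most 0.005 × 111000 = 555 m.

555 metres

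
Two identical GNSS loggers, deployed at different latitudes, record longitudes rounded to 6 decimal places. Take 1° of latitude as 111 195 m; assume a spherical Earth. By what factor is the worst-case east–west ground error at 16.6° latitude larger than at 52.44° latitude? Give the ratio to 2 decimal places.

Rounding to 6 decimal places leaves the longitude within ±5e-07° of the true value.
Error at 16.6° = 5e-07° × 111195 × cos 16.6° ≈ 0.055597 × 0.9583 = 0.05328 m.
At 52.44°: 5e-07° × 111195 × cos 52.44° = 5e-07 × 111195 × 0.6096 ≈ 0.033892 m.
Ratio: 0.05328 / 0.033892 = cos 16.6° / cos 52.44° ≈ 1.5721.

1.57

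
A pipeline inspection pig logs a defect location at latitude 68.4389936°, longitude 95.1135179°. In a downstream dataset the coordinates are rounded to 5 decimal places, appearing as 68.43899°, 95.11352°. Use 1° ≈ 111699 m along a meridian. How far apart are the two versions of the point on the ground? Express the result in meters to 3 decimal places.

0.411 meters

The latitude changed by +0.0000036° and the longitude by -0.0000021°.
N–S: 0.0000036° × 111699 m/° = 0.402116 m.
East–west at this latitude: -0.0000021° × 111699 × cos 68.439° ≈ -0.0000021 × 41048.5 = -0.0862018 m.
Combined displacement = (0.402116² + 0.0862018²)^½ ≈ 0.411252 m.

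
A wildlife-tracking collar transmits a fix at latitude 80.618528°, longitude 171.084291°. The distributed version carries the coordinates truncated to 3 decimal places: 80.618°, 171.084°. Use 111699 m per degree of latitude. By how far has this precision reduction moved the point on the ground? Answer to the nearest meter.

59 meters

Δlat = 80.618528 − 80.618 = +0.000528°; Δlon = 171.084291 − 171.084 = +0.000291°.
N–S: 0.000528° × 111699 m/° = 58.9771 m.
E–W at 80.618°: 0.000291° × 111699 × cos 80.618° = 0.000291 × 111699 × 0.1630 ≈ 5.29874 m.
Combined displacement = (58.9771² + 5.29874²)^½ ≈ 59.2146 m.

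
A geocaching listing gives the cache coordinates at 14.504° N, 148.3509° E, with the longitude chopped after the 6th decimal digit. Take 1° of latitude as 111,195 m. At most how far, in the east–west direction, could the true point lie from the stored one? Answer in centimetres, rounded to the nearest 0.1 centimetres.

Truncating at 6 decimal places can drop up to a full unit in the last place, so the longitude may be off by as much as 1e-06°.
At latitude 14.504° a degree of longitude spans 111195 m × cos 14.504° = 111195 × 0.9681 ≈ 107651 m.
Maximum E–W displacement: 1e-06 × 107651 = 0.107651 m.
That is 0.107651 m = 10.765 cm.

10.8 centimetres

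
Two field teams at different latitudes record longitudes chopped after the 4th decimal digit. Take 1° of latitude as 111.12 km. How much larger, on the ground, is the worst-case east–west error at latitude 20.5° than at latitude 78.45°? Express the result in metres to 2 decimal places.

Truncating at 4 decimal places can drop up to a full unit in the last place, so the longitude may be off by as much as 0.0001°.
At 20.5°: 0.0001° × 111120 × cos 20.5° = 0.0001 × 111120 × 0.9367 ≈ 10.408 m.
At 78.45°: 0.0001° × 111120 × cos 78.45° = 0.0001 × 111120 × 0.2002 ≈ 2.2249 m.
So the lower-latitude error exceeds the higher by 10.408 − 2.2249 = 8.1834 m.

8.18 metres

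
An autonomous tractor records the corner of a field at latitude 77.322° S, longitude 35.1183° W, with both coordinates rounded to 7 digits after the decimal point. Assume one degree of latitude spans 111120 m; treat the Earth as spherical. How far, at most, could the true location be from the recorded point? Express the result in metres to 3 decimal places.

Rounding to 7 decimal places leaves each coordinate within ±5e-08° of the true value.
N–S: 5e-08° × 111120 m/° = 0.005556 m.
Longitude error → 5e-08 × 111120 × cos 77.322° = 5e-08 × 111120 × 0.2195 ≈ 0.00121938 m.
Worst case both components are at the extreme and orthogonal: √(0.005556² + 0.00121938²) ≈ 0.00568824 m.

0.006 metres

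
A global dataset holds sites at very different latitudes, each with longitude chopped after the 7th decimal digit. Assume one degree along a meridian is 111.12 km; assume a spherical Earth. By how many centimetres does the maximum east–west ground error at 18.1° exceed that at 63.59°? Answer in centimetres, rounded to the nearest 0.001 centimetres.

Truncating at 7 decimal places can drop up to a full unit in the last place, so the longitude may be off by as much as 1e-07°.
Error at 18.1° = 1e-07° × 111120 × cos 18.1° ≈ 0.011112 × 0.9505 = 0.010562 m.
Error at 63.59° = 1e-07° × 111120 × cos 63.59° ≈ 0.011112 × 0.4448 = 0.0049425 m.
Difference: 0.010562 − 0.0049425 = 0.0056196 m.
That is 0.00561961 m = 0.56196 cm.

0.562 centimetres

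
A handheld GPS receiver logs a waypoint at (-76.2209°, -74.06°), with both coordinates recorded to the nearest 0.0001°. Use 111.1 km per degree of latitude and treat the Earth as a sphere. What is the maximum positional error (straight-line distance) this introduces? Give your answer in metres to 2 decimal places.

5.71 metres

Rounding to 4 decimal places leaves each coordinate within ±5e-05° of the true value.
Latitude error → 5e-05 × 111100 = 5.555 m along the meridian.
Longitude error → 5e-05 × 111100 × cos 76.2209° = 5e-05 × 111100 × 0.2382 ≈ 1.32309 m.
The two errors are perpendicular, so the maximum displacement is √(5.555² + 1.32309²) ≈ 5.71039 m.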